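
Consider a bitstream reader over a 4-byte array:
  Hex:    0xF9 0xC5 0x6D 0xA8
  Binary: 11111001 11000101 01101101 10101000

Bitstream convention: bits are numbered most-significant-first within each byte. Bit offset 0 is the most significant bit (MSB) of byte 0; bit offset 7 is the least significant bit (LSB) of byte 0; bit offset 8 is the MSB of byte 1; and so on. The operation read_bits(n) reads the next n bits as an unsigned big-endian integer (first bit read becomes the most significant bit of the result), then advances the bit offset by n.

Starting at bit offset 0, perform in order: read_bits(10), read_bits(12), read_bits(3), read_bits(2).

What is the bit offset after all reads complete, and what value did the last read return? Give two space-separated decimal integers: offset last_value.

Read 1: bits[0:10] width=10 -> value=999 (bin 1111100111); offset now 10 = byte 1 bit 2; 22 bits remain
Read 2: bits[10:22] width=12 -> value=347 (bin 000101011011); offset now 22 = byte 2 bit 6; 10 bits remain
Read 3: bits[22:25] width=3 -> value=3 (bin 011); offset now 25 = byte 3 bit 1; 7 bits remain
Read 4: bits[25:27] width=2 -> value=1 (bin 01); offset now 27 = byte 3 bit 3; 5 bits remain

Answer: 27 1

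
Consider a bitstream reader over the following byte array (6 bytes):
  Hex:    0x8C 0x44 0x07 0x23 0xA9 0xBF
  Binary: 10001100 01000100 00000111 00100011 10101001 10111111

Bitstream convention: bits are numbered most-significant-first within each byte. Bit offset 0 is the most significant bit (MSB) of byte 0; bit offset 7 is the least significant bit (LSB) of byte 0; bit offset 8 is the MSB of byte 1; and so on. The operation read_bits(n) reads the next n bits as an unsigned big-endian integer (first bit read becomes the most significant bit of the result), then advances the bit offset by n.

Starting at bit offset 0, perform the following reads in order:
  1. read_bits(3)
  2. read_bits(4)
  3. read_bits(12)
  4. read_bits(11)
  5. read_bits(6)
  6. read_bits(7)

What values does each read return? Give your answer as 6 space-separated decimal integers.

Answer: 4 6 544 456 58 77

Derivation:
Read 1: bits[0:3] width=3 -> value=4 (bin 100); offset now 3 = byte 0 bit 3; 45 bits remain
Read 2: bits[3:7] width=4 -> value=6 (bin 0110); offset now 7 = byte 0 bit 7; 41 bits remain
Read 3: bits[7:19] width=12 -> value=544 (bin 001000100000); offset now 19 = byte 2 bit 3; 29 bits remain
Read 4: bits[19:30] width=11 -> value=456 (bin 00111001000); offset now 30 = byte 3 bit 6; 18 bits remain
Read 5: bits[30:36] width=6 -> value=58 (bin 111010); offset now 36 = byte 4 bit 4; 12 bits remain
Read 6: bits[36:43] width=7 -> value=77 (bin 1001101); offset now 43 = byte 5 bit 3; 5 bits remain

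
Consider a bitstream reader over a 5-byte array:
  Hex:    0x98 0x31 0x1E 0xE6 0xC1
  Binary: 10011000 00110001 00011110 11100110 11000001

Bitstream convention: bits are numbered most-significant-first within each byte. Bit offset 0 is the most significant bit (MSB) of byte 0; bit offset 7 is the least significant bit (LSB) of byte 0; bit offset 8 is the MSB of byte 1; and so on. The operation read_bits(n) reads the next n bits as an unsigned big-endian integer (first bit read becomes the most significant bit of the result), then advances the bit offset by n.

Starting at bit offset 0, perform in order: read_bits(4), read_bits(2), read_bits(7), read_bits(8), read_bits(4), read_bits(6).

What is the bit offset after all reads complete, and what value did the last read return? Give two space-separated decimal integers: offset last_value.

Read 1: bits[0:4] width=4 -> value=9 (bin 1001); offset now 4 = byte 0 bit 4; 36 bits remain
Read 2: bits[4:6] width=2 -> value=2 (bin 10); offset now 6 = byte 0 bit 6; 34 bits remain
Read 3: bits[6:13] width=7 -> value=6 (bin 0000110); offset now 13 = byte 1 bit 5; 27 bits remain
Read 4: bits[13:21] width=8 -> value=35 (bin 00100011); offset now 21 = byte 2 bit 5; 19 bits remain
Read 5: bits[21:25] width=4 -> value=13 (bin 1101); offset now 25 = byte 3 bit 1; 15 bits remain
Read 6: bits[25:31] width=6 -> value=51 (bin 110011); offset now 31 = byte 3 bit 7; 9 bits remain

Answer: 31 51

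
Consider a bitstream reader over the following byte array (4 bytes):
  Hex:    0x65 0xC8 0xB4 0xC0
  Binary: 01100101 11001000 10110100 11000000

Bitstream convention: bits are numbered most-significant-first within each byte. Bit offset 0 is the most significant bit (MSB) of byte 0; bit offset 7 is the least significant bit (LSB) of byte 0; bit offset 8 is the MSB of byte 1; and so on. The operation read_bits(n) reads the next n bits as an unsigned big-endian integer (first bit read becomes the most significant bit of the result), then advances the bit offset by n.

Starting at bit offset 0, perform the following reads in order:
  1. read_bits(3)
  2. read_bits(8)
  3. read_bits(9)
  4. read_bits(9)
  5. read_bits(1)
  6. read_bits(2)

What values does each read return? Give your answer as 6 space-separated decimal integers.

Read 1: bits[0:3] width=3 -> value=3 (bin 011); offset now 3 = byte 0 bit 3; 29 bits remain
Read 2: bits[3:11] width=8 -> value=46 (bin 00101110); offset now 11 = byte 1 bit 3; 21 bits remain
Read 3: bits[11:20] width=9 -> value=139 (bin 010001011); offset now 20 = byte 2 bit 4; 12 bits remain
Read 4: bits[20:29] width=9 -> value=152 (bin 010011000); offset now 29 = byte 3 bit 5; 3 bits remain
Read 5: bits[29:30] width=1 -> value=0 (bin 0); offset now 30 = byte 3 bit 6; 2 bits remain
Read 6: bits[30:32] width=2 -> value=0 (bin 00); offset now 32 = byte 4 bit 0; 0 bits remain

Answer: 3 46 139 152 0 0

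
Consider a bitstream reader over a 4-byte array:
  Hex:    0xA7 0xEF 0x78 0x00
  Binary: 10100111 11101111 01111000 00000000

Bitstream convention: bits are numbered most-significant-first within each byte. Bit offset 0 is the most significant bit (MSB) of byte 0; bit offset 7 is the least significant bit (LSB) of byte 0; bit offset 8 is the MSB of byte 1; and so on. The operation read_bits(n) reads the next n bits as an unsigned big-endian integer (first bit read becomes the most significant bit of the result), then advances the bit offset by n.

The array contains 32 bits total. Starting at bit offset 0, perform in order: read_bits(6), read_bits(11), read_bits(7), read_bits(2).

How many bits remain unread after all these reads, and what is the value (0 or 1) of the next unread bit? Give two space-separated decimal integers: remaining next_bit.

Read 1: bits[0:6] width=6 -> value=41 (bin 101001); offset now 6 = byte 0 bit 6; 26 bits remain
Read 2: bits[6:17] width=11 -> value=2014 (bin 11111011110); offset now 17 = byte 2 bit 1; 15 bits remain
Read 3: bits[17:24] width=7 -> value=120 (bin 1111000); offset now 24 = byte 3 bit 0; 8 bits remain
Read 4: bits[24:26] width=2 -> value=0 (bin 00); offset now 26 = byte 3 bit 2; 6 bits remain

Answer: 6 0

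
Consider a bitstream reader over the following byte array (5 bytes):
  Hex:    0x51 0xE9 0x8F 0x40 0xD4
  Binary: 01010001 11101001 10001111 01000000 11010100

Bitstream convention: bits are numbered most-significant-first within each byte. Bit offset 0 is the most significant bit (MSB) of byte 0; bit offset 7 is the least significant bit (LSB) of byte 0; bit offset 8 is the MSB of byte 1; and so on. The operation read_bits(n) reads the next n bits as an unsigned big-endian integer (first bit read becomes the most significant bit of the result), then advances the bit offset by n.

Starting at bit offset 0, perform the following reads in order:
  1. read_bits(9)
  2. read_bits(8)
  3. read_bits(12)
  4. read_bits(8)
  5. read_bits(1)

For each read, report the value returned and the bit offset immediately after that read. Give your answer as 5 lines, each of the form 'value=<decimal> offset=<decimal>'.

Read 1: bits[0:9] width=9 -> value=163 (bin 010100011); offset now 9 = byte 1 bit 1; 31 bits remain
Read 2: bits[9:17] width=8 -> value=211 (bin 11010011); offset now 17 = byte 2 bit 1; 23 bits remain
Read 3: bits[17:29] width=12 -> value=488 (bin 000111101000); offset now 29 = byte 3 bit 5; 11 bits remain
Read 4: bits[29:37] width=8 -> value=26 (bin 00011010); offset now 37 = byte 4 bit 5; 3 bits remain
Read 5: bits[37:38] width=1 -> value=1 (bin 1); offset now 38 = byte 4 bit 6; 2 bits remain

Answer: value=163 offset=9
value=211 offset=17
value=488 offset=29
value=26 offset=37
value=1 offset=38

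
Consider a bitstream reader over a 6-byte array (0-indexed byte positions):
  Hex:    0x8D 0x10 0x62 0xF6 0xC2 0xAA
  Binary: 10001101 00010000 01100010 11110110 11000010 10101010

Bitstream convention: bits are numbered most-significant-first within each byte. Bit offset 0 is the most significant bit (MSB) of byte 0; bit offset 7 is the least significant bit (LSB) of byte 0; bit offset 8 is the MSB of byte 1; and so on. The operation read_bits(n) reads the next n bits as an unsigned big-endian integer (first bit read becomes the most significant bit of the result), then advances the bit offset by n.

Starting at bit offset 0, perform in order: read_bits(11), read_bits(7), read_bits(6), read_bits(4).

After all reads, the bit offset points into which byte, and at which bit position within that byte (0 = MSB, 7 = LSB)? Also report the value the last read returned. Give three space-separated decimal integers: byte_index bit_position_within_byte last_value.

Read 1: bits[0:11] width=11 -> value=1128 (bin 10001101000); offset now 11 = byte 1 bit 3; 37 bits remain
Read 2: bits[11:18] width=7 -> value=65 (bin 1000001); offset now 18 = byte 2 bit 2; 30 bits remain
Read 3: bits[18:24] width=6 -> value=34 (bin 100010); offset now 24 = byte 3 bit 0; 24 bits remain
Read 4: bits[24:28] width=4 -> value=15 (bin 1111); offset now 28 = byte 3 bit 4; 20 bits remain

Answer: 3 4 15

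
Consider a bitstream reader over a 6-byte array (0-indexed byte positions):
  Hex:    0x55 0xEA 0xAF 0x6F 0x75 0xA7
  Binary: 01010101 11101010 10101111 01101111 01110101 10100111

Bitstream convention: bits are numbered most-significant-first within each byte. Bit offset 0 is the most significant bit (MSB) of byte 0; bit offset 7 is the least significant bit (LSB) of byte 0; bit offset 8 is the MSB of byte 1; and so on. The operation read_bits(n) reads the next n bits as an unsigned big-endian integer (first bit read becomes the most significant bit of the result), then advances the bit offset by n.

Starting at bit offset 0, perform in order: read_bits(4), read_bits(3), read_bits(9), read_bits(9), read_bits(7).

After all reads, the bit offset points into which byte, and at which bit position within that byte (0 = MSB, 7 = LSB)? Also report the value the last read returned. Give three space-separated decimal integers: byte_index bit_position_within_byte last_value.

Answer: 4 0 111

Derivation:
Read 1: bits[0:4] width=4 -> value=5 (bin 0101); offset now 4 = byte 0 bit 4; 44 bits remain
Read 2: bits[4:7] width=3 -> value=2 (bin 010); offset now 7 = byte 0 bit 7; 41 bits remain
Read 3: bits[7:16] width=9 -> value=490 (bin 111101010); offset now 16 = byte 2 bit 0; 32 bits remain
Read 4: bits[16:25] width=9 -> value=350 (bin 101011110); offset now 25 = byte 3 bit 1; 23 bits remain
Read 5: bits[25:32] width=7 -> value=111 (bin 1101111); offset now 32 = byte 4 bit 0; 16 bits remain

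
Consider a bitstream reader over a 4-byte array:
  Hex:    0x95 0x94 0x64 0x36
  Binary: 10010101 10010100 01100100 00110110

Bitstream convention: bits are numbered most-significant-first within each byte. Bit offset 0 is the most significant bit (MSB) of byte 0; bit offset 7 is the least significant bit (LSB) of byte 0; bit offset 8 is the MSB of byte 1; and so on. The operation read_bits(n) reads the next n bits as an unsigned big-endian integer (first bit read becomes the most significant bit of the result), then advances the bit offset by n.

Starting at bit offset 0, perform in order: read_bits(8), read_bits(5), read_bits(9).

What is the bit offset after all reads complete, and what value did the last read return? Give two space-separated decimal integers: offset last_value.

Read 1: bits[0:8] width=8 -> value=149 (bin 10010101); offset now 8 = byte 1 bit 0; 24 bits remain
Read 2: bits[8:13] width=5 -> value=18 (bin 10010); offset now 13 = byte 1 bit 5; 19 bits remain
Read 3: bits[13:22] width=9 -> value=281 (bin 100011001); offset now 22 = byte 2 bit 6; 10 bits remain

Answer: 22 281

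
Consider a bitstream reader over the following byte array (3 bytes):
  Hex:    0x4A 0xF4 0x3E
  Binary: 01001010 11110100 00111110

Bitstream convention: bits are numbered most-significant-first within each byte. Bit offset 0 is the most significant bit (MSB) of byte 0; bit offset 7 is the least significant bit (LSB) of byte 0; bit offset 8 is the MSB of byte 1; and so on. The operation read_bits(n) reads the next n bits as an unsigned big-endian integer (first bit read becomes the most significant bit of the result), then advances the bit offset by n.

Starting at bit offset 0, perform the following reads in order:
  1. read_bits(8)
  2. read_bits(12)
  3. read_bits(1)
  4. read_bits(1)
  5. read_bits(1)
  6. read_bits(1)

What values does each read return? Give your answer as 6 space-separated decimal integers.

Read 1: bits[0:8] width=8 -> value=74 (bin 01001010); offset now 8 = byte 1 bit 0; 16 bits remain
Read 2: bits[8:20] width=12 -> value=3907 (bin 111101000011); offset now 20 = byte 2 bit 4; 4 bits remain
Read 3: bits[20:21] width=1 -> value=1 (bin 1); offset now 21 = byte 2 bit 5; 3 bits remain
Read 4: bits[21:22] width=1 -> value=1 (bin 1); offset now 22 = byte 2 bit 6; 2 bits remain
Read 5: bits[22:23] width=1 -> value=1 (bin 1); offset now 23 = byte 2 bit 7; 1 bits remain
Read 6: bits[23:24] width=1 -> value=0 (bin 0); offset now 24 = byte 3 bit 0; 0 bits remain

Answer: 74 3907 1 1 1 0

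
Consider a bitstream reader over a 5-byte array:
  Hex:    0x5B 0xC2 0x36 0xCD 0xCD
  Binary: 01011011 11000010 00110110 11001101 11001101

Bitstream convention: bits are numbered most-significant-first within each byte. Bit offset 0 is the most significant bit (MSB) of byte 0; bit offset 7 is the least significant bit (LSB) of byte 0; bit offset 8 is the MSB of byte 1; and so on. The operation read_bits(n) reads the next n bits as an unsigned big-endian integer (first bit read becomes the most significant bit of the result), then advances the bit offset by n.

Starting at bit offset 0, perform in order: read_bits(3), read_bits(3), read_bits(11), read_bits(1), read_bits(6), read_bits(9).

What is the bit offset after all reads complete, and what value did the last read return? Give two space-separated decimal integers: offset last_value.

Read 1: bits[0:3] width=3 -> value=2 (bin 010); offset now 3 = byte 0 bit 3; 37 bits remain
Read 2: bits[3:6] width=3 -> value=6 (bin 110); offset now 6 = byte 0 bit 6; 34 bits remain
Read 3: bits[6:17] width=11 -> value=1924 (bin 11110000100); offset now 17 = byte 2 bit 1; 23 bits remain
Read 4: bits[17:18] width=1 -> value=0 (bin 0); offset now 18 = byte 2 bit 2; 22 bits remain
Read 5: bits[18:24] width=6 -> value=54 (bin 110110); offset now 24 = byte 3 bit 0; 16 bits remain
Read 6: bits[24:33] width=9 -> value=411 (bin 110011011); offset now 33 = byte 4 bit 1; 7 bits remain

Answer: 33 411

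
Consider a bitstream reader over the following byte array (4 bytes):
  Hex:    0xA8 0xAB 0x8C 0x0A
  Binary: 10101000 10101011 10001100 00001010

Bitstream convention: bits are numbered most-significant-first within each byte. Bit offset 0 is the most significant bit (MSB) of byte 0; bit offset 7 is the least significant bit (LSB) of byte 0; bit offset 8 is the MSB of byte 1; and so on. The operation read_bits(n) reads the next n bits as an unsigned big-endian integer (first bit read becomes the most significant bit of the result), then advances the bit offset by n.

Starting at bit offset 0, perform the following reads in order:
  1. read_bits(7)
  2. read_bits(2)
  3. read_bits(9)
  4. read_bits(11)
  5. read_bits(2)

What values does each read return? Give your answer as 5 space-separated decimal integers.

Read 1: bits[0:7] width=7 -> value=84 (bin 1010100); offset now 7 = byte 0 bit 7; 25 bits remain
Read 2: bits[7:9] width=2 -> value=1 (bin 01); offset now 9 = byte 1 bit 1; 23 bits remain
Read 3: bits[9:18] width=9 -> value=174 (bin 010101110); offset now 18 = byte 2 bit 2; 14 bits remain
Read 4: bits[18:29] width=11 -> value=385 (bin 00110000001); offset now 29 = byte 3 bit 5; 3 bits remain
Read 5: bits[29:31] width=2 -> value=1 (bin 01); offset now 31 = byte 3 bit 7; 1 bits remain

Answer: 84 1 174 385 1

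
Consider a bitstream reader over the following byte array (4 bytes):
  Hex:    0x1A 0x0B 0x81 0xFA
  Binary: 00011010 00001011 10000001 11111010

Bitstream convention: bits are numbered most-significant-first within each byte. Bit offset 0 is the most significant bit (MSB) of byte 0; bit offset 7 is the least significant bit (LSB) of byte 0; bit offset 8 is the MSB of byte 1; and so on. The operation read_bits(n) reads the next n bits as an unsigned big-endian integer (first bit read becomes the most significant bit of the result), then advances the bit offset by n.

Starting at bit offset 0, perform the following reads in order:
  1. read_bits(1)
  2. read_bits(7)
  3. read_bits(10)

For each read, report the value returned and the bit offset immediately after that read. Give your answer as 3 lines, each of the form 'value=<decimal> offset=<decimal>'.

Answer: value=0 offset=1
value=26 offset=8
value=46 offset=18

Derivation:
Read 1: bits[0:1] width=1 -> value=0 (bin 0); offset now 1 = byte 0 bit 1; 31 bits remain
Read 2: bits[1:8] width=7 -> value=26 (bin 0011010); offset now 8 = byte 1 bit 0; 24 bits remain
Read 3: bits[8:18] width=10 -> value=46 (bin 0000101110); offset now 18 = byte 2 bit 2; 14 bits remain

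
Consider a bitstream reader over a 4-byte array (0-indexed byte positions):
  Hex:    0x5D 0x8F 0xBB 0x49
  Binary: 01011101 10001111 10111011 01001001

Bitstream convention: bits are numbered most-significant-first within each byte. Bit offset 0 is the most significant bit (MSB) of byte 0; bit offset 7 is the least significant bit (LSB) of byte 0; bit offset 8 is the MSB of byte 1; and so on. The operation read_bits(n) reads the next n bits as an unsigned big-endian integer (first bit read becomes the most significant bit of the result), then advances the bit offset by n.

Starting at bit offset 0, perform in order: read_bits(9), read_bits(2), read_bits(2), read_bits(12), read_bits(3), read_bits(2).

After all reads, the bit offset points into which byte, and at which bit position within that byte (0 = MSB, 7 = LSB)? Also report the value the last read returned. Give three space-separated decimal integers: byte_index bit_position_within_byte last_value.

Answer: 3 6 2

Derivation:
Read 1: bits[0:9] width=9 -> value=187 (bin 010111011); offset now 9 = byte 1 bit 1; 23 bits remain
Read 2: bits[9:11] width=2 -> value=0 (bin 00); offset now 11 = byte 1 bit 3; 21 bits remain
Read 3: bits[11:13] width=2 -> value=1 (bin 01); offset now 13 = byte 1 bit 5; 19 bits remain
Read 4: bits[13:25] width=12 -> value=3958 (bin 111101110110); offset now 25 = byte 3 bit 1; 7 bits remain
Read 5: bits[25:28] width=3 -> value=4 (bin 100); offset now 28 = byte 3 bit 4; 4 bits remain
Read 6: bits[28:30] width=2 -> value=2 (bin 10); offset now 30 = byte 3 bit 6; 2 bits remain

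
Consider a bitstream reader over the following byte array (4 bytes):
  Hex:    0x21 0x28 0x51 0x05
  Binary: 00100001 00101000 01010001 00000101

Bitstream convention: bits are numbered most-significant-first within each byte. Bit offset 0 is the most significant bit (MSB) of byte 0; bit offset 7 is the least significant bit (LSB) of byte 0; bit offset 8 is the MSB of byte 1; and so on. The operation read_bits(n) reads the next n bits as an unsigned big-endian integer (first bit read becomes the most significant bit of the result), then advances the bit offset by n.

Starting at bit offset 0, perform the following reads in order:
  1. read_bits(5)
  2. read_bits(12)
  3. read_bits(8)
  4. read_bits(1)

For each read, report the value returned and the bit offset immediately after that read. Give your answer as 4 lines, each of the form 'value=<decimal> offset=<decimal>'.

Answer: value=4 offset=5
value=592 offset=17
value=162 offset=25
value=0 offset=26

Derivation:
Read 1: bits[0:5] width=5 -> value=4 (bin 00100); offset now 5 = byte 0 bit 5; 27 bits remain
Read 2: bits[5:17] width=12 -> value=592 (bin 001001010000); offset now 17 = byte 2 bit 1; 15 bits remain
Read 3: bits[17:25] width=8 -> value=162 (bin 10100010); offset now 25 = byte 3 bit 1; 7 bits remain
Read 4: bits[25:26] width=1 -> value=0 (bin 0); offset now 26 = byte 3 bit 2; 6 bits remain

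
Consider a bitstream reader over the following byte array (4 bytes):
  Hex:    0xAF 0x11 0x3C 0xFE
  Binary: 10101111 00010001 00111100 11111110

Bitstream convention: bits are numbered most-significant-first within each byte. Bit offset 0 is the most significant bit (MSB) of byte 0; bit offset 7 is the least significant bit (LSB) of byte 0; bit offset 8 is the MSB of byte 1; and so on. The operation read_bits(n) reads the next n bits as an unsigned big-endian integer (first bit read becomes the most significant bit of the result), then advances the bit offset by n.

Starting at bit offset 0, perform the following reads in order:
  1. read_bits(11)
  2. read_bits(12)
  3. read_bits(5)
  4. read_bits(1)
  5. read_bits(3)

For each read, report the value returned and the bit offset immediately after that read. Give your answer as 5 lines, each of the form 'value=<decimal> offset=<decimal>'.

Read 1: bits[0:11] width=11 -> value=1400 (bin 10101111000); offset now 11 = byte 1 bit 3; 21 bits remain
Read 2: bits[11:23] width=12 -> value=2206 (bin 100010011110); offset now 23 = byte 2 bit 7; 9 bits remain
Read 3: bits[23:28] width=5 -> value=15 (bin 01111); offset now 28 = byte 3 bit 4; 4 bits remain
Read 4: bits[28:29] width=1 -> value=1 (bin 1); offset now 29 = byte 3 bit 5; 3 bits remain
Read 5: bits[29:32] width=3 -> value=6 (bin 110); offset now 32 = byte 4 bit 0; 0 bits remain

Answer: value=1400 offset=11
value=2206 offset=23
value=15 offset=28
value=1 offset=29
value=6 offset=32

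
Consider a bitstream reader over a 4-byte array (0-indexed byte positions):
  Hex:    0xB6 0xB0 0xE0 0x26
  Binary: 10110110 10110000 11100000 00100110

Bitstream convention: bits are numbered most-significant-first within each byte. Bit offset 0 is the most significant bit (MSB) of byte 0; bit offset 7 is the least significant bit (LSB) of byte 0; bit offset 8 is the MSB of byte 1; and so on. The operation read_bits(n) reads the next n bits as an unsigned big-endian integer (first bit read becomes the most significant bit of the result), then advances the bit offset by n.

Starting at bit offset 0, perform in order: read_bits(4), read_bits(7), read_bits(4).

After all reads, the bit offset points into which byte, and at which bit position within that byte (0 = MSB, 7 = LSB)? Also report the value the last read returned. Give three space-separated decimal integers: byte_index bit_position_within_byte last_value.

Answer: 1 7 8

Derivation:
Read 1: bits[0:4] width=4 -> value=11 (bin 1011); offset now 4 = byte 0 bit 4; 28 bits remain
Read 2: bits[4:11] width=7 -> value=53 (bin 0110101); offset now 11 = byte 1 bit 3; 21 bits remain
Read 3: bits[11:15] width=4 -> value=8 (bin 1000); offset now 15 = byte 1 bit 7; 17 bits remain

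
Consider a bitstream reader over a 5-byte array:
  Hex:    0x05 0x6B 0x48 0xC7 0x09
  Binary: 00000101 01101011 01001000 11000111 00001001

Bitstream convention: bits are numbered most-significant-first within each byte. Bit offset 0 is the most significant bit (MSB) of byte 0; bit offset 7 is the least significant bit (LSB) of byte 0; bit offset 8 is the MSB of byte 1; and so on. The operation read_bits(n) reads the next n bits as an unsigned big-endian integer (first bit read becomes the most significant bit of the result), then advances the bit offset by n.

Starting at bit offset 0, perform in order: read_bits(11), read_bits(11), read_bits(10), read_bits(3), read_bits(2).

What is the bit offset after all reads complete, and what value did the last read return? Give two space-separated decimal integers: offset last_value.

Read 1: bits[0:11] width=11 -> value=43 (bin 00000101011); offset now 11 = byte 1 bit 3; 29 bits remain
Read 2: bits[11:22] width=11 -> value=722 (bin 01011010010); offset now 22 = byte 2 bit 6; 18 bits remain
Read 3: bits[22:32] width=10 -> value=199 (bin 0011000111); offset now 32 = byte 4 bit 0; 8 bits remain
Read 4: bits[32:35] width=3 -> value=0 (bin 000); offset now 35 = byte 4 bit 3; 5 bits remain
Read 5: bits[35:37] width=2 -> value=1 (bin 01); offset now 37 = byte 4 bit 5; 3 bits remain

Answer: 37 1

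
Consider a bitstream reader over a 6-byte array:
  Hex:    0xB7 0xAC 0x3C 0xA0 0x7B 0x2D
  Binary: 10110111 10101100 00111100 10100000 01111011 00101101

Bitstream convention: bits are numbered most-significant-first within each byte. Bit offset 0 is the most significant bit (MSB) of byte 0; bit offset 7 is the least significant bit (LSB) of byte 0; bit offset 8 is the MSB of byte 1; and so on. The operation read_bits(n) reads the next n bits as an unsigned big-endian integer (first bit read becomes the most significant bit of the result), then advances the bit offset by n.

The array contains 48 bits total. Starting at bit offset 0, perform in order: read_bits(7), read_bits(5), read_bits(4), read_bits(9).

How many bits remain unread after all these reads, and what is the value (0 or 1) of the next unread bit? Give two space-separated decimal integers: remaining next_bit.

Answer: 23 0

Derivation:
Read 1: bits[0:7] width=7 -> value=91 (bin 1011011); offset now 7 = byte 0 bit 7; 41 bits remain
Read 2: bits[7:12] width=5 -> value=26 (bin 11010); offset now 12 = byte 1 bit 4; 36 bits remain
Read 3: bits[12:16] width=4 -> value=12 (bin 1100); offset now 16 = byte 2 bit 0; 32 bits remain
Read 4: bits[16:25] width=9 -> value=121 (bin 001111001); offset now 25 = byte 3 bit 1; 23 bits remain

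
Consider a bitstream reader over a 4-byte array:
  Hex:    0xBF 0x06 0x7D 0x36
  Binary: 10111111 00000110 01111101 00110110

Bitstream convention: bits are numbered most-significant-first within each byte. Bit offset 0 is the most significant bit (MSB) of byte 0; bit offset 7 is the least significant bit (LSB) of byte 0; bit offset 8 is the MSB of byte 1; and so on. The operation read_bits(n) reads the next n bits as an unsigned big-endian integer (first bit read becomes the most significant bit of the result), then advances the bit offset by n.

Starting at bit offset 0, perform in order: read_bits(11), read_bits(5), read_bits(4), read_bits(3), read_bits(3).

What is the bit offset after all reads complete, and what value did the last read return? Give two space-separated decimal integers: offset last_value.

Answer: 26 4

Derivation:
Read 1: bits[0:11] width=11 -> value=1528 (bin 10111111000); offset now 11 = byte 1 bit 3; 21 bits remain
Read 2: bits[11:16] width=5 -> value=6 (bin 00110); offset now 16 = byte 2 bit 0; 16 bits remain
Read 3: bits[16:20] width=4 -> value=7 (bin 0111); offset now 20 = byte 2 bit 4; 12 bits remain
Read 4: bits[20:23] width=3 -> value=6 (bin 110); offset now 23 = byte 2 bit 7; 9 bits remain
Read 5: bits[23:26] width=3 -> value=4 (bin 100); offset now 26 = byte 3 bit 2; 6 bits remain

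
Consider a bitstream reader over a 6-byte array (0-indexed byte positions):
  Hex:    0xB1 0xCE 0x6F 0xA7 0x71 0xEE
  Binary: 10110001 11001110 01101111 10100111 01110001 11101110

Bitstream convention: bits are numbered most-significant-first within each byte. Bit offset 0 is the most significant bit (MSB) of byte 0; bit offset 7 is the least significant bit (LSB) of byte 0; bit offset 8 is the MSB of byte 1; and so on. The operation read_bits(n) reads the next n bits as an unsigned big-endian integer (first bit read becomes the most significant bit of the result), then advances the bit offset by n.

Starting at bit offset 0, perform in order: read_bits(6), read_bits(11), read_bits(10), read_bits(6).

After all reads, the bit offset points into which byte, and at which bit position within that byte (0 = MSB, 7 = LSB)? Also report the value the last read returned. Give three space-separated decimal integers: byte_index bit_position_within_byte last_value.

Answer: 4 1 14

Derivation:
Read 1: bits[0:6] width=6 -> value=44 (bin 101100); offset now 6 = byte 0 bit 6; 42 bits remain
Read 2: bits[6:17] width=11 -> value=924 (bin 01110011100); offset now 17 = byte 2 bit 1; 31 bits remain
Read 3: bits[17:27] width=10 -> value=893 (bin 1101111101); offset now 27 = byte 3 bit 3; 21 bits remain
Read 4: bits[27:33] width=6 -> value=14 (bin 001110); offset now 33 = byte 4 bit 1; 15 bits remain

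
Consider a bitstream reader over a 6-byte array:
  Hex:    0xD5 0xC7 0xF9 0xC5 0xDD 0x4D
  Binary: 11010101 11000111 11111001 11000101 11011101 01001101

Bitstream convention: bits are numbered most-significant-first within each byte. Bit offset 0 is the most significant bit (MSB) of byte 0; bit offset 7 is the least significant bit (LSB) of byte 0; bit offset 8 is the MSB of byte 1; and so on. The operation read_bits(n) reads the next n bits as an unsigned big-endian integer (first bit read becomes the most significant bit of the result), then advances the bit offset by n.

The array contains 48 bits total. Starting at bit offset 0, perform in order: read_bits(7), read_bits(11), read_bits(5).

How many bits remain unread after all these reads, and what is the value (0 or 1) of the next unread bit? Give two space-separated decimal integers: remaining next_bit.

Answer: 25 1

Derivation:
Read 1: bits[0:7] width=7 -> value=106 (bin 1101010); offset now 7 = byte 0 bit 7; 41 bits remain
Read 2: bits[7:18] width=11 -> value=1823 (bin 11100011111); offset now 18 = byte 2 bit 2; 30 bits remain
Read 3: bits[18:23] width=5 -> value=28 (bin 11100); offset now 23 = byte 2 bit 7; 25 bits remain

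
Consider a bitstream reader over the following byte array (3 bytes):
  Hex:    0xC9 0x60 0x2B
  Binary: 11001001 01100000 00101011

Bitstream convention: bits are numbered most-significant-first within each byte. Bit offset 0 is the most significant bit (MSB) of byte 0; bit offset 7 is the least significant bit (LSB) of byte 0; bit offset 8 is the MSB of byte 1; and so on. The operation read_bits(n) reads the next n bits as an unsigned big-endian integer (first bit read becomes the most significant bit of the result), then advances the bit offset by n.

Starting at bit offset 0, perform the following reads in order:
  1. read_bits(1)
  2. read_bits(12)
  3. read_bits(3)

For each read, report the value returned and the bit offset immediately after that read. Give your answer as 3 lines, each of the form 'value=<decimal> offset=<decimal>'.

Answer: value=1 offset=1
value=2348 offset=13
value=0 offset=16

Derivation:
Read 1: bits[0:1] width=1 -> value=1 (bin 1); offset now 1 = byte 0 bit 1; 23 bits remain
Read 2: bits[1:13] width=12 -> value=2348 (bin 100100101100); offset now 13 = byte 1 bit 5; 11 bits remain
Read 3: bits[13:16] width=3 -> value=0 (bin 000); offset now 16 = byte 2 bit 0; 8 bits remain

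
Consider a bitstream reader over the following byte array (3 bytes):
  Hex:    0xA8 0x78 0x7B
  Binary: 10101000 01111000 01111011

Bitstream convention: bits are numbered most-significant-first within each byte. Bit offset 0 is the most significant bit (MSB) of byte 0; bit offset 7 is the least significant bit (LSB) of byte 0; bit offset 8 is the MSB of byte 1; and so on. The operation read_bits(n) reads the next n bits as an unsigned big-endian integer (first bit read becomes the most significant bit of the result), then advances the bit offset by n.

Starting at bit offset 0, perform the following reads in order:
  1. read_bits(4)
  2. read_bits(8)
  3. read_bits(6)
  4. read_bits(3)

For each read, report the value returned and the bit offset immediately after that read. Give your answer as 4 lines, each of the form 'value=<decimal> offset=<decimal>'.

Answer: value=10 offset=4
value=135 offset=12
value=33 offset=18
value=7 offset=21

Derivation:
Read 1: bits[0:4] width=4 -> value=10 (bin 1010); offset now 4 = byte 0 bit 4; 20 bits remain
Read 2: bits[4:12] width=8 -> value=135 (bin 10000111); offset now 12 = byte 1 bit 4; 12 bits remain
Read 3: bits[12:18] width=6 -> value=33 (bin 100001); offset now 18 = byte 2 bit 2; 6 bits remain
Read 4: bits[18:21] width=3 -> value=7 (bin 111); offset now 21 = byte 2 bit 5; 3 bits remain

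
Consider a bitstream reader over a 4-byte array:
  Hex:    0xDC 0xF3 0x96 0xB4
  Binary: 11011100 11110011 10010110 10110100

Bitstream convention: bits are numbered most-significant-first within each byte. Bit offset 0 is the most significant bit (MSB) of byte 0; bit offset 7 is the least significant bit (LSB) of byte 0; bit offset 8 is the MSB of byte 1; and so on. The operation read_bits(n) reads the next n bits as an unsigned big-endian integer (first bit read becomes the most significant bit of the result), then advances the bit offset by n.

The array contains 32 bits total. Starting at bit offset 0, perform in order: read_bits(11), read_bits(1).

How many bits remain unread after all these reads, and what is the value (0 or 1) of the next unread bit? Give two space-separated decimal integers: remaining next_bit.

Answer: 20 0

Derivation:
Read 1: bits[0:11] width=11 -> value=1767 (bin 11011100111); offset now 11 = byte 1 bit 3; 21 bits remain
Read 2: bits[11:12] width=1 -> value=1 (bin 1); offset now 12 = byte 1 bit 4; 20 bits remain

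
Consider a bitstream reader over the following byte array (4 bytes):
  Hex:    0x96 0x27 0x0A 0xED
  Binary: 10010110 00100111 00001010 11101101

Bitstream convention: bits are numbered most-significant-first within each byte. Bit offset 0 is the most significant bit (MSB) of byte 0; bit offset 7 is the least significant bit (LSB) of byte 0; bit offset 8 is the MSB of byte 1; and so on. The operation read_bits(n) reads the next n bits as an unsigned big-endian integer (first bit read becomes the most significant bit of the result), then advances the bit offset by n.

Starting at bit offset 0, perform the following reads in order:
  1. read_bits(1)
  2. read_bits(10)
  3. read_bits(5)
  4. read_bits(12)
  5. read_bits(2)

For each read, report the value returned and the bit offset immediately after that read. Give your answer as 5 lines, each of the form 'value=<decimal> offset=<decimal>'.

Answer: value=1 offset=1
value=177 offset=11
value=7 offset=16
value=174 offset=28
value=3 offset=30

Derivation:
Read 1: bits[0:1] width=1 -> value=1 (bin 1); offset now 1 = byte 0 bit 1; 31 bits remain
Read 2: bits[1:11] width=10 -> value=177 (bin 0010110001); offset now 11 = byte 1 bit 3; 21 bits remain
Read 3: bits[11:16] width=5 -> value=7 (bin 00111); offset now 16 = byte 2 bit 0; 16 bits remain
Read 4: bits[16:28] width=12 -> value=174 (bin 000010101110); offset now 28 = byte 3 bit 4; 4 bits remain
Read 5: bits[28:30] width=2 -> value=3 (bin 11); offset now 30 = byte 3 bit 6; 2 bits remain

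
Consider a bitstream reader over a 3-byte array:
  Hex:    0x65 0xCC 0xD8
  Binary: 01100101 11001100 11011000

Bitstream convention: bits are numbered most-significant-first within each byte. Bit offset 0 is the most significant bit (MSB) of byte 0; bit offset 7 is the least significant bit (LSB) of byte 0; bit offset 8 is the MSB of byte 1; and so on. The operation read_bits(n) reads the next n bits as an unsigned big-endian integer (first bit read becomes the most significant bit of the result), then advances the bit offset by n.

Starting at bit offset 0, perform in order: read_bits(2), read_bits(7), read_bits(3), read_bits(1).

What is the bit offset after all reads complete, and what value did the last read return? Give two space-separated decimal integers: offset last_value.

Read 1: bits[0:2] width=2 -> value=1 (bin 01); offset now 2 = byte 0 bit 2; 22 bits remain
Read 2: bits[2:9] width=7 -> value=75 (bin 1001011); offset now 9 = byte 1 bit 1; 15 bits remain
Read 3: bits[9:12] width=3 -> value=4 (bin 100); offset now 12 = byte 1 bit 4; 12 bits remain
Read 4: bits[12:13] width=1 -> value=1 (bin 1); offset now 13 = byte 1 bit 5; 11 bits remain

Answer: 13 1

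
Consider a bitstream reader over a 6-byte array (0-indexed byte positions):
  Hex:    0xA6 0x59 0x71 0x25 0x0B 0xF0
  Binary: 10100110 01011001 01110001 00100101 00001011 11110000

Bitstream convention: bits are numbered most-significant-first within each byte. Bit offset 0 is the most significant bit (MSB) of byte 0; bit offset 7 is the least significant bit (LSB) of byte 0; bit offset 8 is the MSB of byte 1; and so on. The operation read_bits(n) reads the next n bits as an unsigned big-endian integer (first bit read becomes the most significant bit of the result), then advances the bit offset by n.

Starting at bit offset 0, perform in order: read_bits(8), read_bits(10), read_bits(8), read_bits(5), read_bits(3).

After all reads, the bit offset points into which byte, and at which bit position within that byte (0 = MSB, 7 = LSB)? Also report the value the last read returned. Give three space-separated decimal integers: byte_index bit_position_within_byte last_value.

Answer: 4 2 4

Derivation:
Read 1: bits[0:8] width=8 -> value=166 (bin 10100110); offset now 8 = byte 1 bit 0; 40 bits remain
Read 2: bits[8:18] width=10 -> value=357 (bin 0101100101); offset now 18 = byte 2 bit 2; 30 bits remain
Read 3: bits[18:26] width=8 -> value=196 (bin 11000100); offset now 26 = byte 3 bit 2; 22 bits remain
Read 4: bits[26:31] width=5 -> value=18 (bin 10010); offset now 31 = byte 3 bit 7; 17 bits remain
Read 5: bits[31:34] width=3 -> value=4 (bin 100); offset now 34 = byte 4 bit 2; 14 bits remain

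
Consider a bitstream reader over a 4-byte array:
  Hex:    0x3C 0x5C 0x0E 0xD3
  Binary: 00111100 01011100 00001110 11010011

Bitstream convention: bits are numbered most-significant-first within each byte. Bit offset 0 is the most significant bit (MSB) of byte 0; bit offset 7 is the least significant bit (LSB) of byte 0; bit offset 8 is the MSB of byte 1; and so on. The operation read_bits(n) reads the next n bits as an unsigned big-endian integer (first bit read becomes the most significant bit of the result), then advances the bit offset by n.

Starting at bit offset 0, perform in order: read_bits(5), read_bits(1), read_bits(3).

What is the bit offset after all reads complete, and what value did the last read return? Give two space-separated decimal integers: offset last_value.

Answer: 9 0

Derivation:
Read 1: bits[0:5] width=5 -> value=7 (bin 00111); offset now 5 = byte 0 bit 5; 27 bits remain
Read 2: bits[5:6] width=1 -> value=1 (bin 1); offset now 6 = byte 0 bit 6; 26 bits remain
Read 3: bits[6:9] width=3 -> value=0 (bin 000); offset now 9 = byte 1 bit 1; 23 bits remain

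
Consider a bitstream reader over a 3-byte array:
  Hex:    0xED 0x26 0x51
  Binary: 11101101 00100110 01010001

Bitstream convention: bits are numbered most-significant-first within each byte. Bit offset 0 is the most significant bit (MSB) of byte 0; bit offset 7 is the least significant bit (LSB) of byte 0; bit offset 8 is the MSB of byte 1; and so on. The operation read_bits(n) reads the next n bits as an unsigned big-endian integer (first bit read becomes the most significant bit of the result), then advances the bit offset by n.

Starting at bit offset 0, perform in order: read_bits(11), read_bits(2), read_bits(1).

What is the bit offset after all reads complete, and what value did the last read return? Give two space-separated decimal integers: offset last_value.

Read 1: bits[0:11] width=11 -> value=1897 (bin 11101101001); offset now 11 = byte 1 bit 3; 13 bits remain
Read 2: bits[11:13] width=2 -> value=0 (bin 00); offset now 13 = byte 1 bit 5; 11 bits remain
Read 3: bits[13:14] width=1 -> value=1 (bin 1); offset now 14 = byte 1 bit 6; 10 bits remain

Answer: 14 1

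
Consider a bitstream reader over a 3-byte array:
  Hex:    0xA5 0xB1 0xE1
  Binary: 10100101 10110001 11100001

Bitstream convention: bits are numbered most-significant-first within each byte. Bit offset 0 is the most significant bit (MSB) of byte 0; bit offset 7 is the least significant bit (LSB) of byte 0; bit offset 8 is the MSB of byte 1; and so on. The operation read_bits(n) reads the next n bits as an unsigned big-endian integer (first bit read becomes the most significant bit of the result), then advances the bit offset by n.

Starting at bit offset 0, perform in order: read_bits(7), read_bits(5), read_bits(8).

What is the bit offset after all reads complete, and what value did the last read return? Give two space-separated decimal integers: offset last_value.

Answer: 20 30

Derivation:
Read 1: bits[0:7] width=7 -> value=82 (bin 1010010); offset now 7 = byte 0 bit 7; 17 bits remain
Read 2: bits[7:12] width=5 -> value=27 (bin 11011); offset now 12 = byte 1 bit 4; 12 bits remain
Read 3: bits[12:20] width=8 -> value=30 (bin 00011110); offset now 20 = byte 2 bit 4; 4 bits remain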